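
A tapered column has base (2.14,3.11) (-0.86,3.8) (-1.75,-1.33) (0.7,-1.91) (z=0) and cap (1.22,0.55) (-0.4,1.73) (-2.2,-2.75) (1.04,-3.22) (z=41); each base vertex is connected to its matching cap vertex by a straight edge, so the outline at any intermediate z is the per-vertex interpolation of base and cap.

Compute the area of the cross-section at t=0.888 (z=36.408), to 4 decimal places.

Cross-section at t=0.888: each vertex is (1-t)·p0[i] + t·p1[i].
  v1: (1-0.888)·(2.14,3.11) + 0.888·(1.22,0.55) = (1.3230,0.8367)
  v2: (1-0.888)·(-0.86,3.8) + 0.888·(-0.4,1.73) = (-0.4515,1.9618)
  v3: (1-0.888)·(-1.75,-1.33) + 0.888·(-2.2,-2.75) = (-2.1496,-2.5910)
  v4: (1-0.888)·(0.7,-1.91) + 0.888·(1.04,-3.22) = (1.0019,-3.0733)
Shoelace sum Σ(x_i·y_{i+1} − x_{i+1}·y_i):
  i=1: 1.3230·1.9618 − -0.4515·0.8367 = +2.9734 (running +2.9734)
  i=2: -0.4515·-2.5910 − -2.1496·1.9618 = +5.3870 (running +8.3604)
  i=3: -2.1496·-3.0733 − 1.0019·-2.5910 = +9.2023 (running +17.5627)
  i=4: 1.0019·0.8367 − 1.3230·-3.0733 = +4.9044 (running +22.4671)
Area = |Σ|/2 = |22.4671|/2 = 11.2335

Area at t=0.888: 11.2335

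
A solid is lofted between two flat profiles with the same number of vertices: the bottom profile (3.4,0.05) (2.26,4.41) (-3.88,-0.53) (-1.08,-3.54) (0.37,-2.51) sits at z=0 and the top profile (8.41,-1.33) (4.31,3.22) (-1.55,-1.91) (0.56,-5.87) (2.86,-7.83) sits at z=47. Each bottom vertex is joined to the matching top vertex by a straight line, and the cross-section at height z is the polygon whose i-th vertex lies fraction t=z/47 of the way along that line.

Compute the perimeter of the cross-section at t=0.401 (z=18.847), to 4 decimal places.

Cross-section at t=0.401: each vertex is (1-t)·p0[i] + t·p1[i].
  v1: (1-0.401)·(3.4,0.05) + 0.401·(8.41,-1.33) = (5.4090,-0.5034)
  v2: (1-0.401)·(2.26,4.41) + 0.401·(4.31,3.22) = (3.0820,3.9328)
  v3: (1-0.401)·(-3.88,-0.53) + 0.401·(-1.55,-1.91) = (-2.9457,-1.0834)
  v4: (1-0.401)·(-1.08,-3.54) + 0.401·(0.56,-5.87) = (-0.4224,-4.4743)
  v5: (1-0.401)·(0.37,-2.51) + 0.401·(2.86,-7.83) = (1.3685,-4.6433)
Perimeter = Σ |v_{i+1} − v_i|:
  edge 1→2: √(-2.3270² + 4.4362²) = 5.0094 (running 5.0094)
  edge 2→3: √(-6.0277² + -5.0162²) = 7.8419 (running 12.8514)
  edge 3→4: √(2.5233² + -3.3910²) = 4.2268 (running 17.0781)
  edge 4→5: √(1.7909² + -0.1690²) = 1.7988 (running 18.8769)
  edge 5→1: √(4.0405² + 4.1399²) = 5.7849 (running 24.6618)
Perimeter = 24.6618

Perimeter at t=0.401: 24.6618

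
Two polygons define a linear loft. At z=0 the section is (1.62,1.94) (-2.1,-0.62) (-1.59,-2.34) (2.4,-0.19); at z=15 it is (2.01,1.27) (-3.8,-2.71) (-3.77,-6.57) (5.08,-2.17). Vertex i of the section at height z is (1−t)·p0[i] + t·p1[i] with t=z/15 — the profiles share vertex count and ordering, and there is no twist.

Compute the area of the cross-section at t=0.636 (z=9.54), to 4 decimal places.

Area at t=0.636: 22.6283

Cross-section at t=0.636: each vertex is (1-t)·p0[i] + t·p1[i].
  v1: (1-0.636)·(1.62,1.94) + 0.636·(2.01,1.27) = (1.8680,1.5139)
  v2: (1-0.636)·(-2.1,-0.62) + 0.636·(-3.8,-2.71) = (-3.1812,-1.9492)
  v3: (1-0.636)·(-1.59,-2.34) + 0.636·(-3.77,-6.57) = (-2.9765,-5.0303)
  v4: (1-0.636)·(2.4,-0.19) + 0.636·(5.08,-2.17) = (4.1045,-1.4493)
Shoelace sum Σ(x_i·y_{i+1} − x_{i+1}·y_i):
  i=1: 1.8680·-1.9492 − -3.1812·1.5139 = +1.1747 (running +1.1747)
  i=2: -3.1812·-5.0303 − -2.9765·-1.9492 = +10.2005 (running +11.3751)
  i=3: -2.9765·-1.4493 − 4.1045·-5.0303 = +24.9604 (running +36.3356)
  i=4: 4.1045·1.5139 − 1.8680·-1.4493 = +8.9210 (running +45.2566)
Area = |Σ|/2 = |45.2566|/2 = 22.6283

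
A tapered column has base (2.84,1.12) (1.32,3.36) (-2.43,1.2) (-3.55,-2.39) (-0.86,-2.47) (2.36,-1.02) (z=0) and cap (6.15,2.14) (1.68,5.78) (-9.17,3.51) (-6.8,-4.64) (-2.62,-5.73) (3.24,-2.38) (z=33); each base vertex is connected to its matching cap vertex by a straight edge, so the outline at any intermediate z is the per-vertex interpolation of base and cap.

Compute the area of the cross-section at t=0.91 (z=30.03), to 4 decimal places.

Area at t=0.91: 104.3093

Cross-section at t=0.91: each vertex is (1-t)·p0[i] + t·p1[i].
  v1: (1-0.91)·(2.84,1.12) + 0.91·(6.15,2.14) = (5.8521,2.0482)
  v2: (1-0.91)·(1.32,3.36) + 0.91·(1.68,5.78) = (1.6476,5.5622)
  v3: (1-0.91)·(-2.43,1.2) + 0.91·(-9.17,3.51) = (-8.5634,3.3021)
  v4: (1-0.91)·(-3.55,-2.39) + 0.91·(-6.8,-4.64) = (-6.5075,-4.4375)
  v5: (1-0.91)·(-0.86,-2.47) + 0.91·(-2.62,-5.73) = (-2.4616,-5.4366)
  v6: (1-0.91)·(2.36,-1.02) + 0.91·(3.24,-2.38) = (3.1608,-2.2576)
Shoelace sum Σ(x_i·y_{i+1} − x_{i+1}·y_i):
  i=1: 5.8521·5.5622 − 1.6476·2.0482 = +29.1759 (running +29.1759)
  i=2: 1.6476·3.3021 − -8.5634·5.5622 = +53.0719 (running +82.2478)
  i=3: -8.5634·-4.4375 − -6.5075·3.3021 = +59.4885 (running +141.7363)
  i=4: -6.5075·-5.4366 − -2.4616·-4.4375 = +24.4553 (running +166.1916)
  i=5: -2.4616·-2.2576 − 3.1608·-5.4366 = +22.7413 (running +188.9330)
  i=6: 3.1608·2.0482 − 5.8521·-2.2576 = +19.6857 (running +208.6186)
Area = |Σ|/2 = |208.6186|/2 = 104.3093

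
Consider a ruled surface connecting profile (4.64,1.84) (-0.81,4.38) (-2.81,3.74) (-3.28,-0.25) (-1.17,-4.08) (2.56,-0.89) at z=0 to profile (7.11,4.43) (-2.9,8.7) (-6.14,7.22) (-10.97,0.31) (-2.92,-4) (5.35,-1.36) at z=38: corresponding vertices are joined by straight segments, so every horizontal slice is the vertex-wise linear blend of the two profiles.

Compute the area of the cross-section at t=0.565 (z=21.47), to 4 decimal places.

Area at t=0.565: 91.1553

Cross-section at t=0.565: each vertex is (1-t)·p0[i] + t·p1[i].
  v1: (1-0.565)·(4.64,1.84) + 0.565·(7.11,4.43) = (6.0356,3.3034)
  v2: (1-0.565)·(-0.81,4.38) + 0.565·(-2.9,8.7) = (-1.9909,6.8208)
  v3: (1-0.565)·(-2.81,3.74) + 0.565·(-6.14,7.22) = (-4.6914,5.7062)
  v4: (1-0.565)·(-3.28,-0.25) + 0.565·(-10.97,0.31) = (-7.6248,0.0664)
  v5: (1-0.565)·(-1.17,-4.08) + 0.565·(-2.92,-4) = (-2.1587,-4.0348)
  v6: (1-0.565)·(2.56,-0.89) + 0.565·(5.35,-1.36) = (4.1363,-1.1556)
Shoelace sum Σ(x_i·y_{i+1} − x_{i+1}·y_i):
  i=1: 6.0356·6.8208 − -1.9909·3.3034 = +47.7438 (running +47.7438)
  i=2: -1.9909·5.7062 − -4.6914·6.8208 = +20.6393 (running +68.3830)
  i=3: -4.6914·0.0664 − -7.6248·5.7062 = +43.1974 (running +111.5804)
  i=4: -7.6248·-4.0348 − -2.1587·0.0664 = +30.9081 (running +142.4885)
  i=5: -2.1587·-1.1556 − 4.1363·-4.0348 = +19.1839 (running +161.6724)
  i=6: 4.1363·3.3034 − 6.0356·-1.1556 = +20.6382 (running +182.3106)
Area = |Σ|/2 = |182.3106|/2 = 91.1553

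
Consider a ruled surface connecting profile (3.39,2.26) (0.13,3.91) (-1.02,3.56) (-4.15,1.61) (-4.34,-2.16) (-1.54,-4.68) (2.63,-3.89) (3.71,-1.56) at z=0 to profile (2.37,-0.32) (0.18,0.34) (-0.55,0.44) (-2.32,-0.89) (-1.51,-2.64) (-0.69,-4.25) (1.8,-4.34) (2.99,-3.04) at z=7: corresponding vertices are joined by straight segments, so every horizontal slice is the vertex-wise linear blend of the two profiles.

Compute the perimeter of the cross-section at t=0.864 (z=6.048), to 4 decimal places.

Cross-section at t=0.864: each vertex is (1-t)·p0[i] + t·p1[i].
  v1: (1-0.864)·(3.39,2.26) + 0.864·(2.37,-0.32) = (2.5087,0.0309)
  v2: (1-0.864)·(0.13,3.91) + 0.864·(0.18,0.34) = (0.1732,0.8255)
  v3: (1-0.864)·(-1.02,3.56) + 0.864·(-0.55,0.44) = (-0.6139,0.8643)
  v4: (1-0.864)·(-4.15,1.61) + 0.864·(-2.32,-0.89) = (-2.5689,-0.5500)
  v5: (1-0.864)·(-4.34,-2.16) + 0.864·(-1.51,-2.64) = (-1.8949,-2.5747)
  v6: (1-0.864)·(-1.54,-4.68) + 0.864·(-0.69,-4.25) = (-0.8056,-4.3085)
  v7: (1-0.864)·(2.63,-3.89) + 0.864·(1.8,-4.34) = (1.9129,-4.2788)
  v8: (1-0.864)·(3.71,-1.56) + 0.864·(2.99,-3.04) = (3.0879,-2.8387)
Perimeter = Σ |v_{i+1} − v_i|:
  edge 1→2: √(-2.3355² + 0.7946²) = 2.4670 (running 2.4670)
  edge 2→3: √(-0.7871² + 0.0388²) = 0.7881 (running 3.2551)
  edge 3→4: √(-1.9550² + -1.4143²) = 2.4129 (running 5.6680)
  edge 4→5: √(0.6740² + -2.0247²) = 2.1340 (running 7.8020)
  edge 5→6: √(1.0893² + -1.7338²) = 2.0475 (running 9.8495)
  edge 6→7: √(2.7185² + 0.0297²) = 2.7186 (running 12.5681)
  edge 7→8: √(1.1750² + 1.4401²) = 1.8586 (running 14.4268)
  edge 8→1: √(-0.5792² + 2.8696²) = 2.9275 (running 17.3543)
Perimeter = 17.3543

Perimeter at t=0.864: 17.3543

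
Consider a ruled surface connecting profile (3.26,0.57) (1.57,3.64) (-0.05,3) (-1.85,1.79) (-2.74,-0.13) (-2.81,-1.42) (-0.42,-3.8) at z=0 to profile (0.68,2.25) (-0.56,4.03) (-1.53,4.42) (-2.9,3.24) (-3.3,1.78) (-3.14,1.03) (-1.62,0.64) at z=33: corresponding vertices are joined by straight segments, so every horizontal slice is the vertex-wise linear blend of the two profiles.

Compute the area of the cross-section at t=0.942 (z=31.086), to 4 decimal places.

Area at t=0.942: 10.1625

Cross-section at t=0.942: each vertex is (1-t)·p0[i] + t·p1[i].
  v1: (1-0.942)·(3.26,0.57) + 0.942·(0.68,2.25) = (0.8296,2.1526)
  v2: (1-0.942)·(1.57,3.64) + 0.942·(-0.56,4.03) = (-0.4365,4.0074)
  v3: (1-0.942)·(-0.05,3) + 0.942·(-1.53,4.42) = (-1.4442,4.3376)
  v4: (1-0.942)·(-1.85,1.79) + 0.942·(-2.9,3.24) = (-2.8391,3.1559)
  v5: (1-0.942)·(-2.74,-0.13) + 0.942·(-3.3,1.78) = (-3.2675,1.6692)
  v6: (1-0.942)·(-2.81,-1.42) + 0.942·(-3.14,1.03) = (-3.1209,0.8879)
  v7: (1-0.942)·(-0.42,-3.8) + 0.942·(-1.62,0.64) = (-1.5504,0.3825)
Shoelace sum Σ(x_i·y_{i+1} − x_{i+1}·y_i):
  i=1: 0.8296·4.0074 − -0.4365·2.1526 = +4.2642 (running +4.2642)
  i=2: -0.4365·4.3376 − -1.4442·4.0074 = +3.8941 (running +8.1583)
  i=3: -1.4442·3.1559 − -2.8391·4.3376 = +7.7574 (running +15.9156)
  i=4: -2.8391·1.6692 − -3.2675·3.1559 = +5.5729 (running +21.4885)
  i=5: -3.2675·0.8879 − -3.1209·1.6692 = +2.3082 (running +23.7967)
  i=6: -3.1209·0.3825 − -1.5504·0.8879 = +0.1829 (running +23.9796)
  i=7: -1.5504·2.1526 − 0.8296·0.3825 = -3.6546 (running +20.3250)
Area = |Σ|/2 = |20.3250|/2 = 10.1625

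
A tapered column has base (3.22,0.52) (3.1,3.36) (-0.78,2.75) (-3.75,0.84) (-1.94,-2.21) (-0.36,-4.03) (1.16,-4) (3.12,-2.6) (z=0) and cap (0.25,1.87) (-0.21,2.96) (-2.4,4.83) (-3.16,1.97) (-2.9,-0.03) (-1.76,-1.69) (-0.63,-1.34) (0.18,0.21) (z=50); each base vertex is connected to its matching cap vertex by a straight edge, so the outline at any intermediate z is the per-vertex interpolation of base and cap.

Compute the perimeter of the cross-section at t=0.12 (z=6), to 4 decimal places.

Perimeter at t=0.12: 22.1394

Cross-section at t=0.12: each vertex is (1-t)·p0[i] + t·p1[i].
  v1: (1-0.12)·(3.22,0.52) + 0.12·(0.25,1.87) = (2.8636,0.6820)
  v2: (1-0.12)·(3.1,3.36) + 0.12·(-0.21,2.96) = (2.7028,3.3120)
  v3: (1-0.12)·(-0.78,2.75) + 0.12·(-2.4,4.83) = (-0.9744,2.9996)
  v4: (1-0.12)·(-3.75,0.84) + 0.12·(-3.16,1.97) = (-3.6792,0.9756)
  v5: (1-0.12)·(-1.94,-2.21) + 0.12·(-2.9,-0.03) = (-2.0552,-1.9484)
  v6: (1-0.12)·(-0.36,-4.03) + 0.12·(-1.76,-1.69) = (-0.5280,-3.7492)
  v7: (1-0.12)·(1.16,-4) + 0.12·(-0.63,-1.34) = (0.9452,-3.6808)
  v8: (1-0.12)·(3.12,-2.6) + 0.12·(0.18,0.21) = (2.7672,-2.2628)
Perimeter = Σ |v_{i+1} − v_i|:
  edge 1→2: √(-0.1608² + 2.6300²) = 2.6349 (running 2.6349)
  edge 2→3: √(-3.6772² + -0.3124²) = 3.6904 (running 6.3254)
  edge 3→4: √(-2.7048² + -2.0240²) = 3.3782 (running 9.7036)
  edge 4→5: √(1.6240² + -2.9240²) = 3.3447 (running 13.0483)
  edge 5→6: √(1.5272² + -1.8008²) = 2.3612 (running 15.4095)
  edge 6→7: √(1.4732² + 0.0684²) = 1.4748 (running 16.8843)
  edge 7→8: √(1.8220² + 1.4180²) = 2.3088 (running 19.1931)
  edge 8→1: √(0.0964² + 2.9448²) = 2.9464 (running 22.1394)
Perimeter = 22.1394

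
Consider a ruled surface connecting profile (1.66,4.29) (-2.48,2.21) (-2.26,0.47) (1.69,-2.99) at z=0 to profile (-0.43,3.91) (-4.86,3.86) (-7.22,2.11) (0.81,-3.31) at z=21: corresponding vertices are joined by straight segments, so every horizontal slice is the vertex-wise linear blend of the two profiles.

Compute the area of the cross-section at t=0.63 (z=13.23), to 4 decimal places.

Cross-section at t=0.63: each vertex is (1-t)·p0[i] + t·p1[i].
  v1: (1-0.63)·(1.66,4.29) + 0.63·(-0.43,3.91) = (0.3433,4.0506)
  v2: (1-0.63)·(-2.48,2.21) + 0.63·(-4.86,3.86) = (-3.9794,3.2495)
  v3: (1-0.63)·(-2.26,0.47) + 0.63·(-7.22,2.11) = (-5.3848,1.5032)
  v4: (1-0.63)·(1.69,-2.99) + 0.63·(0.81,-3.31) = (1.1356,-3.1916)
Shoelace sum Σ(x_i·y_{i+1} − x_{i+1}·y_i):
  i=1: 0.3433·3.2495 − -3.9794·4.0506 = +17.2345 (running +17.2345)
  i=2: -3.9794·1.5032 − -5.3848·3.2495 = +11.5161 (running +28.7506)
  i=3: -5.3848·-3.1916 − 1.1356·1.5032 = +15.4791 (running +44.2297)
  i=4: 1.1356·4.0506 − 0.3433·-3.1916 = +5.6955 (running +49.9252)
Area = |Σ|/2 = |49.9252|/2 = 24.9626

Area at t=0.63: 24.9626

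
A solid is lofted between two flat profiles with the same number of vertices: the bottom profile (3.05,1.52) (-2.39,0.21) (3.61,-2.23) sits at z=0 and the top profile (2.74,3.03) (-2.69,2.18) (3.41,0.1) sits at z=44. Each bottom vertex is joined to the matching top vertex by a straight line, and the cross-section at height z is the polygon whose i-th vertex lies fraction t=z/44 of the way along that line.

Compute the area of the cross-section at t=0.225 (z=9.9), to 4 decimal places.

Area at t=0.225: 10.0469

Cross-section at t=0.225: each vertex is (1-t)·p0[i] + t·p1[i].
  v1: (1-0.225)·(3.05,1.52) + 0.225·(2.74,3.03) = (2.9802,1.8598)
  v2: (1-0.225)·(-2.39,0.21) + 0.225·(-2.69,2.18) = (-2.4575,0.6533)
  v3: (1-0.225)·(3.61,-2.23) + 0.225·(3.41,0.1) = (3.5650,-1.7058)
Shoelace sum Σ(x_i·y_{i+1} − x_{i+1}·y_i):
  i=1: 2.9802·0.6533 − -2.4575·1.8598 = +6.5172 (running +6.5172)
  i=2: -2.4575·-1.7058 − 3.5650·0.6533 = +1.8630 (running +8.3802)
  i=3: 3.5650·1.8598 − 2.9802·-1.7058 = +11.7136 (running +20.0938)
Area = |Σ|/2 = |20.0938|/2 = 10.0469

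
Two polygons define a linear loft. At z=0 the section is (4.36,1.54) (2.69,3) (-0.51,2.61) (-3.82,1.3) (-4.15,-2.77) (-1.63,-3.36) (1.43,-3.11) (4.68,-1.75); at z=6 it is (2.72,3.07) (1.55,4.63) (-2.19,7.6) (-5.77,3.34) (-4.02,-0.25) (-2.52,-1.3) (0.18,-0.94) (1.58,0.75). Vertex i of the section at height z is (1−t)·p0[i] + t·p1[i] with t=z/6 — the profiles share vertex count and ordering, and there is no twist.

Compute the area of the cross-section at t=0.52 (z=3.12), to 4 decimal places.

Area at t=0.52: 45.0580

Cross-section at t=0.52: each vertex is (1-t)·p0[i] + t·p1[i].
  v1: (1-0.52)·(4.36,1.54) + 0.52·(2.72,3.07) = (3.5072,2.3356)
  v2: (1-0.52)·(2.69,3) + 0.52·(1.55,4.63) = (2.0972,3.8476)
  v3: (1-0.52)·(-0.51,2.61) + 0.52·(-2.19,7.6) = (-1.3836,5.2048)
  v4: (1-0.52)·(-3.82,1.3) + 0.52·(-5.77,3.34) = (-4.8340,2.3608)
  v5: (1-0.52)·(-4.15,-2.77) + 0.52·(-4.02,-0.25) = (-4.0824,-1.4596)
  v6: (1-0.52)·(-1.63,-3.36) + 0.52·(-2.52,-1.3) = (-2.0928,-2.2888)
  v7: (1-0.52)·(1.43,-3.11) + 0.52·(0.18,-0.94) = (0.7800,-1.9816)
  v8: (1-0.52)·(4.68,-1.75) + 0.52·(1.58,0.75) = (3.0680,-0.4500)
Shoelace sum Σ(x_i·y_{i+1} − x_{i+1}·y_i):
  i=1: 3.5072·3.8476 − 2.0972·2.3356 = +8.5961 (running +8.5961)
  i=2: 2.0972·5.2048 − -1.3836·3.8476 = +16.2390 (running +24.8351)
  i=3: -1.3836·2.3608 − -4.8340·5.2048 = +21.8936 (running +46.7287)
  i=4: -4.8340·-1.4596 − -4.0824·2.3608 = +16.6934 (running +63.4222)
  i=5: -4.0824·-2.2888 − -2.0928·-1.4596 = +6.2891 (running +69.7113)
  i=6: -2.0928·-1.9816 − 0.7800·-2.2888 = +5.9324 (running +75.6437)
  i=7: 0.7800·-0.4500 − 3.0680·-1.9816 = +5.7285 (running +81.3722)
  i=8: 3.0680·2.3356 − 3.5072·-0.4500 = +8.7439 (running +90.1161)
Area = |Σ|/2 = |90.1161|/2 = 45.0580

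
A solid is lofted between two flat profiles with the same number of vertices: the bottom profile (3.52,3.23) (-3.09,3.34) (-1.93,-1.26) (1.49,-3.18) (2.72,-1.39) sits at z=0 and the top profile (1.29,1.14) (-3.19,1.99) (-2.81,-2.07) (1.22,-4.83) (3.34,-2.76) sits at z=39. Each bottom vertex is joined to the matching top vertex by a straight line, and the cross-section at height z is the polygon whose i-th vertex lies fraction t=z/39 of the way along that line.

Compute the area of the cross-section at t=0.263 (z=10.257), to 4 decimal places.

Cross-section at t=0.263: each vertex is (1-t)·p0[i] + t·p1[i].
  v1: (1-0.263)·(3.52,3.23) + 0.263·(1.29,1.14) = (2.9335,2.6803)
  v2: (1-0.263)·(-3.09,3.34) + 0.263·(-3.19,1.99) = (-3.1163,2.9849)
  v3: (1-0.263)·(-1.93,-1.26) + 0.263·(-2.81,-2.07) = (-2.1614,-1.4730)
  v4: (1-0.263)·(1.49,-3.18) + 0.263·(1.22,-4.83) = (1.4190,-3.6140)
  v5: (1-0.263)·(2.72,-1.39) + 0.263·(3.34,-2.76) = (2.8831,-1.7503)
Shoelace sum Σ(x_i·y_{i+1} − x_{i+1}·y_i):
  i=1: 2.9335·2.9849 − -3.1163·2.6803 = +17.1091 (running +17.1091)
  i=2: -3.1163·-1.4730 − -2.1614·2.9849 = +11.0422 (running +28.1513)
  i=3: -2.1614·-3.6140 − 1.4190·-1.4730 = +9.9016 (running +38.0528)
  i=4: 1.4190·-1.7503 − 2.8831·-3.6140 = +7.9356 (running +45.9884)
  i=5: 2.8831·2.6803 − 2.9335·-1.7503 = +12.8621 (running +58.8505)
Area = |Σ|/2 = |58.8505|/2 = 29.4253

Area at t=0.263: 29.4253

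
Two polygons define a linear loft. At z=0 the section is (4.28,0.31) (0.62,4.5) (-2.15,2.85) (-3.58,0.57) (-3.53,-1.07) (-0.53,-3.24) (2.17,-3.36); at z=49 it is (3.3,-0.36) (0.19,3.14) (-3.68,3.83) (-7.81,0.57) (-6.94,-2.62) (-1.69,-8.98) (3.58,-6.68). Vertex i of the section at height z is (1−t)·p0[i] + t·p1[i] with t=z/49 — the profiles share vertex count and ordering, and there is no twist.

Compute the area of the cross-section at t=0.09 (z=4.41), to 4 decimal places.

Cross-section at t=0.09: each vertex is (1-t)·p0[i] + t·p1[i].
  v1: (1-0.09)·(4.28,0.31) + 0.09·(3.3,-0.36) = (4.1918,0.2497)
  v2: (1-0.09)·(0.62,4.5) + 0.09·(0.19,3.14) = (0.5813,4.3776)
  v3: (1-0.09)·(-2.15,2.85) + 0.09·(-3.68,3.83) = (-2.2877,2.9382)
  v4: (1-0.09)·(-3.58,0.57) + 0.09·(-7.81,0.57) = (-3.9607,0.5700)
  v5: (1-0.09)·(-3.53,-1.07) + 0.09·(-6.94,-2.62) = (-3.8369,-1.2095)
  v6: (1-0.09)·(-0.53,-3.24) + 0.09·(-1.69,-8.98) = (-0.6344,-3.7566)
  v7: (1-0.09)·(2.17,-3.36) + 0.09·(3.58,-6.68) = (2.2969,-3.6588)
Shoelace sum Σ(x_i·y_{i+1} − x_{i+1}·y_i):
  i=1: 4.1918·4.3776 − 0.5813·0.2497 = +18.2049 (running +18.2049)
  i=2: 0.5813·2.9382 − -2.2877·4.3776 = +11.7226 (running +29.9275)
  i=3: -2.2877·0.5700 − -3.9607·2.9382 = +10.3333 (running +40.2608)
  i=4: -3.9607·-1.2095 − -3.8369·0.5700 = +6.9775 (running +47.2383)
  i=5: -3.8369·-3.7566 − -0.6344·-1.2095 = +13.6464 (running +60.8847)
  i=6: -0.6344·-3.6588 − 2.2969·-3.7566 = +10.9497 (running +71.8344)
  i=7: 2.2969·0.2497 − 4.1918·-3.6588 = +15.9105 (running +87.7449)
Area = |Σ|/2 = |87.7449|/2 = 43.8724

Area at t=0.09: 43.8724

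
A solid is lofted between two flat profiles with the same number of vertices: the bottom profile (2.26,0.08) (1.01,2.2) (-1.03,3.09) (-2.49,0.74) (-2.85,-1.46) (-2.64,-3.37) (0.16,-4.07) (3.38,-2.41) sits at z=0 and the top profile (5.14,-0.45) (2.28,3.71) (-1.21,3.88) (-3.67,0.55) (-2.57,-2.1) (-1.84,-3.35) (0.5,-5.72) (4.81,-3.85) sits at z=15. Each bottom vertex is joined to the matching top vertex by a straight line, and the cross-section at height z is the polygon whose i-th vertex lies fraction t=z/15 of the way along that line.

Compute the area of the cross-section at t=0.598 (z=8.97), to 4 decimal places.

Area at t=0.598: 45.1380

Cross-section at t=0.598: each vertex is (1-t)·p0[i] + t·p1[i].
  v1: (1-0.598)·(2.26,0.08) + 0.598·(5.14,-0.45) = (3.9822,-0.2369)
  v2: (1-0.598)·(1.01,2.2) + 0.598·(2.28,3.71) = (1.7695,3.1030)
  v3: (1-0.598)·(-1.03,3.09) + 0.598·(-1.21,3.88) = (-1.1376,3.5624)
  v4: (1-0.598)·(-2.49,0.74) + 0.598·(-3.67,0.55) = (-3.1956,0.6264)
  v5: (1-0.598)·(-2.85,-1.46) + 0.598·(-2.57,-2.1) = (-2.6826,-1.8427)
  v6: (1-0.598)·(-2.64,-3.37) + 0.598·(-1.84,-3.35) = (-2.1616,-3.3580)
  v7: (1-0.598)·(0.16,-4.07) + 0.598·(0.5,-5.72) = (0.3633,-5.0567)
  v8: (1-0.598)·(3.38,-2.41) + 0.598·(4.81,-3.85) = (4.2351,-3.2711)
Shoelace sum Σ(x_i·y_{i+1} − x_{i+1}·y_i):
  i=1: 3.9822·3.1030 − 1.7695·-0.2369 = +12.7761 (running +12.7761)
  i=2: 1.7695·3.5624 − -1.1376·3.1030 = +9.8336 (running +22.6097)
  i=3: -1.1376·0.6264 − -3.1956·3.5624 = +10.6716 (running +33.2813)
  i=4: -3.1956·-1.8427 − -2.6826·0.6264 = +7.5690 (running +40.8503)
  i=5: -2.6826·-3.3580 − -2.1616·-1.8427 = +5.0249 (running +45.8752)
  i=6: -2.1616·-5.0567 − 0.3633·-3.3580 = +12.1506 (running +58.0258)
  i=7: 0.3633·-3.2711 − 4.2351·-5.0567 = +20.2274 (running +78.2532)
  i=8: 4.2351·-0.2369 − 3.9822·-3.2711 = +12.0229 (running +90.2761)
Area = |Σ|/2 = |90.2761|/2 = 45.1380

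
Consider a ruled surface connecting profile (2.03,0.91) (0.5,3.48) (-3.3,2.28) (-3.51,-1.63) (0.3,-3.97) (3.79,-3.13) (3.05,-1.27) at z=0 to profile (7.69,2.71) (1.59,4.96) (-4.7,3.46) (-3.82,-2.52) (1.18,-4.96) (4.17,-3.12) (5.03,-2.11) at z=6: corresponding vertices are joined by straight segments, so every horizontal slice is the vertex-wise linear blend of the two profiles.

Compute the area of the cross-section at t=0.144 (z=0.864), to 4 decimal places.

Area at t=0.144: 40.9669

Cross-section at t=0.144: each vertex is (1-t)·p0[i] + t·p1[i].
  v1: (1-0.144)·(2.03,0.91) + 0.144·(7.69,2.71) = (2.8450,1.1692)
  v2: (1-0.144)·(0.5,3.48) + 0.144·(1.59,4.96) = (0.6570,3.6931)
  v3: (1-0.144)·(-3.3,2.28) + 0.144·(-4.7,3.46) = (-3.5016,2.4499)
  v4: (1-0.144)·(-3.51,-1.63) + 0.144·(-3.82,-2.52) = (-3.5546,-1.7582)
  v5: (1-0.144)·(0.3,-3.97) + 0.144·(1.18,-4.96) = (0.4267,-4.1126)
  v6: (1-0.144)·(3.79,-3.13) + 0.144·(4.17,-3.12) = (3.8447,-3.1286)
  v7: (1-0.144)·(3.05,-1.27) + 0.144·(5.03,-2.11) = (3.3351,-1.3910)
Shoelace sum Σ(x_i·y_{i+1} − x_{i+1}·y_i):
  i=1: 2.8450·3.6931 − 0.6570·1.1692 = +9.7390 (running +9.7390)
  i=2: 0.6570·2.4499 − -3.5016·3.6931 = +14.5413 (running +24.2803)
  i=3: -3.5016·-1.7582 − -3.5546·2.4499 = +14.8650 (running +39.1452)
  i=4: -3.5546·-4.1126 − 0.4267·-1.7582 = +15.3689 (running +54.5142)
  i=5: 0.4267·-3.1286 − 3.8447·-4.1126 = +14.4766 (running +68.9908)
  i=6: 3.8447·-1.3910 − 3.3351·-3.1286 = +5.0863 (running +74.0770)
  i=7: 3.3351·1.1692 − 2.8450·-1.3910 = +7.8568 (running +81.9338)
Area = |Σ|/2 = |81.9338|/2 = 40.9669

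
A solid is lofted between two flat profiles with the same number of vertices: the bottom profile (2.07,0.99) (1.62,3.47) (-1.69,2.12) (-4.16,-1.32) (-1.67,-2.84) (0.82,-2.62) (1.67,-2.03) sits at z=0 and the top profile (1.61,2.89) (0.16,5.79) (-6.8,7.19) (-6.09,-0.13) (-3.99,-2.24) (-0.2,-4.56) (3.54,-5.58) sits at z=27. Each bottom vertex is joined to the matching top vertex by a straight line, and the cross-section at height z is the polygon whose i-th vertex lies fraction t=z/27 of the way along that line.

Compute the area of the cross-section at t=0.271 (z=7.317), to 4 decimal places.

Cross-section at t=0.271: each vertex is (1-t)·p0[i] + t·p1[i].
  v1: (1-0.271)·(2.07,0.99) + 0.271·(1.61,2.89) = (1.9453,1.5049)
  v2: (1-0.271)·(1.62,3.47) + 0.271·(0.16,5.79) = (1.2243,4.0987)
  v3: (1-0.271)·(-1.69,2.12) + 0.271·(-6.8,7.19) = (-3.0748,3.4940)
  v4: (1-0.271)·(-4.16,-1.32) + 0.271·(-6.09,-0.13) = (-4.6830,-0.9975)
  v5: (1-0.271)·(-1.67,-2.84) + 0.271·(-3.99,-2.24) = (-2.2987,-2.6774)
  v6: (1-0.271)·(0.82,-2.62) + 0.271·(-0.2,-4.56) = (0.5436,-3.1457)
  v7: (1-0.271)·(1.67,-2.03) + 0.271·(3.54,-5.58) = (2.1768,-2.9920)
Shoelace sum Σ(x_i·y_{i+1} − x_{i+1}·y_i):
  i=1: 1.9453·4.0987 − 1.2243·1.5049 = +6.1309 (running +6.1309)
  i=2: 1.2243·3.4940 − -3.0748·4.0987 = +16.8806 (running +23.0115)
  i=3: -3.0748·-0.9975 − -4.6830·3.4940 = +19.4295 (running +42.4410)
  i=4: -4.6830·-2.6774 − -2.2987·-0.9975 = +10.2453 (running +52.6864)
  i=5: -2.2987·-3.1457 − 0.5436·-2.6774 = +8.6866 (running +61.3729)
  i=6: 0.5436·-2.9920 − 2.1768·-3.1457 = +5.2211 (running +66.5940)
  i=7: 2.1768·1.5049 − 1.9453·-2.9920 = +9.0964 (running +75.6904)
Area = |Σ|/2 = |75.6904|/2 = 37.8452

Area at t=0.271: 37.8452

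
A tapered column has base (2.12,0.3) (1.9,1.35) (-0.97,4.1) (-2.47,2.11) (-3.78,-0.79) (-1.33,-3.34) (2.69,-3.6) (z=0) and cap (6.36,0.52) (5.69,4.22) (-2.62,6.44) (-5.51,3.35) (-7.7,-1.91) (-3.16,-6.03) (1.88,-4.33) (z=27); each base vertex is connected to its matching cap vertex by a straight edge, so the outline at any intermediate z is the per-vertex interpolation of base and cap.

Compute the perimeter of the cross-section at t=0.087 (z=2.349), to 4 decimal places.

Perimeter at t=0.087: 23.5041

Cross-section at t=0.087: each vertex is (1-t)·p0[i] + t·p1[i].
  v1: (1-0.087)·(2.12,0.3) + 0.087·(6.36,0.52) = (2.4889,0.3191)
  v2: (1-0.087)·(1.9,1.35) + 0.087·(5.69,4.22) = (2.2297,1.5997)
  v3: (1-0.087)·(-0.97,4.1) + 0.087·(-2.62,6.44) = (-1.1136,4.3036)
  v4: (1-0.087)·(-2.47,2.11) + 0.087·(-5.51,3.35) = (-2.7345,2.2179)
  v5: (1-0.087)·(-3.78,-0.79) + 0.087·(-7.7,-1.91) = (-4.1210,-0.8874)
  v6: (1-0.087)·(-1.33,-3.34) + 0.087·(-3.16,-6.03) = (-1.4892,-3.5740)
  v7: (1-0.087)·(2.69,-3.6) + 0.087·(1.88,-4.33) = (2.6195,-3.6635)
Perimeter = Σ |v_{i+1} − v_i|:
  edge 1→2: √(-0.2591² + 1.2806²) = 1.3065 (running 1.3065)
  edge 2→3: √(-3.3433² + 2.7039²) = 4.2998 (running 5.6063)
  edge 3→4: √(-1.6209² + -2.0857²) = 2.6415 (running 8.2478)
  edge 4→5: √(-1.3866² + -3.1053²) = 3.4008 (running 11.6487)
  edge 5→6: √(2.6318² + -2.6866²) = 3.7609 (running 15.4096)
  edge 6→7: √(4.1087² + -0.0895²) = 4.1097 (running 19.5193)
  edge 7→1: √(-0.1307² + 3.9827²) = 3.9848 (running 23.5041)
Perimeter = 23.5041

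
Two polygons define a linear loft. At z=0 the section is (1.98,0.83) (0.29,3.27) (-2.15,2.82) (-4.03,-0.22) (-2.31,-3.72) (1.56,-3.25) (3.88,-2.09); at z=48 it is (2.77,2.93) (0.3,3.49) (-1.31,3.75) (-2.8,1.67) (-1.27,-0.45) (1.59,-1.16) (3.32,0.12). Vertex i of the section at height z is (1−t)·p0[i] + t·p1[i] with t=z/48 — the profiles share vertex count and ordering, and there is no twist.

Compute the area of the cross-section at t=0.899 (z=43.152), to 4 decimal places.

Area at t=0.899: 22.2172

Cross-section at t=0.899: each vertex is (1-t)·p0[i] + t·p1[i].
  v1: (1-0.899)·(1.98,0.83) + 0.899·(2.77,2.93) = (2.6902,2.7179)
  v2: (1-0.899)·(0.29,3.27) + 0.899·(0.3,3.49) = (0.2990,3.4678)
  v3: (1-0.899)·(-2.15,2.82) + 0.899·(-1.31,3.75) = (-1.3948,3.6561)
  v4: (1-0.899)·(-4.03,-0.22) + 0.899·(-2.8,1.67) = (-2.9242,1.4791)
  v5: (1-0.899)·(-2.31,-3.72) + 0.899·(-1.27,-0.45) = (-1.3750,-0.7803)
  v6: (1-0.899)·(1.56,-3.25) + 0.899·(1.59,-1.16) = (1.5870,-1.3711)
  v7: (1-0.899)·(3.88,-2.09) + 0.899·(3.32,0.12) = (3.3766,-0.1032)
Shoelace sum Σ(x_i·y_{i+1} − x_{i+1}·y_i):
  i=1: 2.6902·3.4678 − 0.2990·2.7179 = +8.5164 (running +8.5164)
  i=2: 0.2990·3.6561 − -1.3948·3.4678 = +5.9301 (running +14.4466)
  i=3: -1.3948·1.4791 − -2.9242·3.6561 = +8.6281 (running +23.0746)
  i=4: -2.9242·-0.7803 − -1.3750·1.4791 = +4.3155 (running +27.3902)
  i=5: -1.3750·-1.3711 − 1.5870·-0.7803 = +3.1236 (running +30.5137)
  i=6: 1.5870·-0.1032 − 3.3766·-1.3711 = +4.4658 (running +34.9795)
  i=7: 3.3766·2.7179 − 2.6902·-0.1032 = +9.4548 (running +44.4343)
Area = |Σ|/2 = |44.4343|/2 = 22.2172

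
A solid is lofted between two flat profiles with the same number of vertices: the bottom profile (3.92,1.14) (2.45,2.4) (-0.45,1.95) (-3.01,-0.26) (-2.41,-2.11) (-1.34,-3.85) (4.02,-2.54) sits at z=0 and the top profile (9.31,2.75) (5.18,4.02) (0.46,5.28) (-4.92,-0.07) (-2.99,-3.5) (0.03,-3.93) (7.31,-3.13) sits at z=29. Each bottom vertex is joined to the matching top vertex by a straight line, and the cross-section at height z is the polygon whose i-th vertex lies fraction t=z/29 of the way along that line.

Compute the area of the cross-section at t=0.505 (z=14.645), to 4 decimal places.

Area at t=0.505: 57.7585

Cross-section at t=0.505: each vertex is (1-t)·p0[i] + t·p1[i].
  v1: (1-0.505)·(3.92,1.14) + 0.505·(9.31,2.75) = (6.6419,1.9530)
  v2: (1-0.505)·(2.45,2.4) + 0.505·(5.18,4.02) = (3.8286,3.2181)
  v3: (1-0.505)·(-0.45,1.95) + 0.505·(0.46,5.28) = (0.0096,3.6317)
  v4: (1-0.505)·(-3.01,-0.26) + 0.505·(-4.92,-0.07) = (-3.9745,-0.1641)
  v5: (1-0.505)·(-2.41,-2.11) + 0.505·(-2.99,-3.5) = (-2.7029,-2.8119)
  v6: (1-0.505)·(-1.34,-3.85) + 0.505·(0.03,-3.93) = (-0.6482,-3.8904)
  v7: (1-0.505)·(4.02,-2.54) + 0.505·(7.31,-3.13) = (5.6814,-2.8380)
Shoelace sum Σ(x_i·y_{i+1} − x_{i+1}·y_i):
  i=1: 6.6419·3.2181 − 3.8286·1.9530 = +13.8969 (running +13.8969)
  i=2: 3.8286·3.6317 − 0.0096·3.2181 = +13.8736 (running +27.7705)
  i=3: 0.0096·-0.1641 − -3.9745·3.6317 = +14.4326 (running +42.2031)
  i=4: -3.9745·-2.8119 − -2.7029·-0.1641 = +10.7328 (running +52.9359)
  i=5: -2.7029·-3.8904 − -0.6482·-2.8119 = +8.6928 (running +61.6287)
  i=6: -0.6482·-2.8380 − 5.6814·-3.8904 = +23.9425 (running +85.5713)
  i=7: 5.6814·1.9530 − 6.6419·-2.8380 = +29.9457 (running +115.5169)
Area = |Σ|/2 = |115.5169|/2 = 57.7585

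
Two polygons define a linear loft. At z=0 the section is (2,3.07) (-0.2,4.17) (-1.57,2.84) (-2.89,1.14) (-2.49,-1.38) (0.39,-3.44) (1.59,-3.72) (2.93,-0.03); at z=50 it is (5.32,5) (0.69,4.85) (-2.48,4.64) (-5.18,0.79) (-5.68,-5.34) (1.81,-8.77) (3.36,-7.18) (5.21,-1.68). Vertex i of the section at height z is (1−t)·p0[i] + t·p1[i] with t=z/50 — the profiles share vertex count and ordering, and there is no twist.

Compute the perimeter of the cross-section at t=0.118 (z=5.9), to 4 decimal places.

Perimeter at t=0.118: 23.1460

Cross-section at t=0.118: each vertex is (1-t)·p0[i] + t·p1[i].
  v1: (1-0.118)·(2,3.07) + 0.118·(5.32,5) = (2.3918,3.2977)
  v2: (1-0.118)·(-0.2,4.17) + 0.118·(0.69,4.85) = (-0.0950,4.2502)
  v3: (1-0.118)·(-1.57,2.84) + 0.118·(-2.48,4.64) = (-1.6774,3.0524)
  v4: (1-0.118)·(-2.89,1.14) + 0.118·(-5.18,0.79) = (-3.1602,1.0987)
  v5: (1-0.118)·(-2.49,-1.38) + 0.118·(-5.68,-5.34) = (-2.8664,-1.8473)
  v6: (1-0.118)·(0.39,-3.44) + 0.118·(1.81,-8.77) = (0.5576,-4.0689)
  v7: (1-0.118)·(1.59,-3.72) + 0.118·(3.36,-7.18) = (1.7989,-4.1283)
  v8: (1-0.118)·(2.93,-0.03) + 0.118·(5.21,-1.68) = (3.1990,-0.2247)
Perimeter = Σ |v_{i+1} − v_i|:
  edge 1→2: √(-2.4867² + 0.9525²) = 2.6629 (running 2.6629)
  edge 2→3: √(-1.5824² + -1.1978²) = 1.9846 (running 4.6476)
  edge 3→4: √(-1.4828² + -1.9537²) = 2.4527 (running 7.1003)
  edge 4→5: √(0.2938² + -2.9460²) = 2.9606 (running 10.0609)
  edge 5→6: √(3.4240² + -2.2217²) = 4.0816 (running 14.1425)
  edge 6→7: √(1.2413² + -0.0593²) = 1.2427 (running 15.3852)
  edge 7→8: √(1.4002² + 3.9036²) = 4.1471 (running 19.5323)
  edge 8→1: √(-0.8073² + 3.5224²) = 3.6138 (running 23.1460)
Perimeter = 23.1460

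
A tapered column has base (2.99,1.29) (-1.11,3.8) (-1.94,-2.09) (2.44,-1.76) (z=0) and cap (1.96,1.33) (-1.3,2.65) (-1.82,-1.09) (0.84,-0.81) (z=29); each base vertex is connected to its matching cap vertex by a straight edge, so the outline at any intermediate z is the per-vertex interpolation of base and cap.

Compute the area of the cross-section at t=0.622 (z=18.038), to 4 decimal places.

Cross-section at t=0.622: each vertex is (1-t)·p0[i] + t·p1[i].
  v1: (1-0.622)·(2.99,1.29) + 0.622·(1.96,1.33) = (2.3493,1.3149)
  v2: (1-0.622)·(-1.11,3.8) + 0.622·(-1.3,2.65) = (-1.2282,3.0847)
  v3: (1-0.622)·(-1.94,-2.09) + 0.622·(-1.82,-1.09) = (-1.8654,-1.4680)
  v4: (1-0.622)·(2.44,-1.76) + 0.622·(0.84,-0.81) = (1.4448,-1.1691)
Shoelace sum Σ(x_i·y_{i+1} − x_{i+1}·y_i):
  i=1: 2.3493·3.0847 − -1.2282·1.3149 = +8.8619 (running +8.8619)
  i=2: -1.2282·-1.4680 − -1.8654·3.0847 = +7.5570 (running +16.4190)
  i=3: -1.8654·-1.1691 − 1.4448·-1.4680 = +4.3018 (running +20.7207)
  i=4: 1.4448·1.3149 − 2.3493·-1.1691 = +4.6464 (running +25.3671)
Area = |Σ|/2 = |25.3671|/2 = 12.6835

Area at t=0.622: 12.6835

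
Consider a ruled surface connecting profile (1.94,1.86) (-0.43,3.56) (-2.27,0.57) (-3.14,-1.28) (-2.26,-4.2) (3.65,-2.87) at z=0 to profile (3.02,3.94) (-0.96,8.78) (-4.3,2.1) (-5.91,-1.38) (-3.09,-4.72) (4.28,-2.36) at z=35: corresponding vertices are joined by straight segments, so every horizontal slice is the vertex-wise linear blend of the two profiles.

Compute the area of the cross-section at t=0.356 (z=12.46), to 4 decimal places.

Area at t=0.356: 46.5905

Cross-section at t=0.356: each vertex is (1-t)·p0[i] + t·p1[i].
  v1: (1-0.356)·(1.94,1.86) + 0.356·(3.02,3.94) = (2.3245,2.6005)
  v2: (1-0.356)·(-0.43,3.56) + 0.356·(-0.96,8.78) = (-0.6187,5.4183)
  v3: (1-0.356)·(-2.27,0.57) + 0.356·(-4.3,2.1) = (-2.9927,1.1147)
  v4: (1-0.356)·(-3.14,-1.28) + 0.356·(-5.91,-1.38) = (-4.1261,-1.3156)
  v5: (1-0.356)·(-2.26,-4.2) + 0.356·(-3.09,-4.72) = (-2.5555,-4.3851)
  v6: (1-0.356)·(3.65,-2.87) + 0.356·(4.28,-2.36) = (3.8743,-2.6884)
Shoelace sum Σ(x_i·y_{i+1} − x_{i+1}·y_i):
  i=1: 2.3245·5.4183 − -0.6187·2.6005 = +14.2036 (running +14.2036)
  i=2: -0.6187·1.1147 − -2.9927·5.4183 = +15.5257 (running +29.7293)
  i=3: -2.9927·-1.3156 − -4.1261·1.1147 = +8.5365 (running +38.2658)
  i=4: -4.1261·-4.3851 − -2.5555·-1.3156 = +14.7315 (running +52.9973)
  i=5: -2.5555·-2.6884 − 3.8743·-4.3851 = +23.8594 (running +76.8568)
  i=6: 3.8743·2.6005 − 2.3245·-2.6884 = +16.3242 (running +93.1810)
Area = |Σ|/2 = |93.1810|/2 = 46.5905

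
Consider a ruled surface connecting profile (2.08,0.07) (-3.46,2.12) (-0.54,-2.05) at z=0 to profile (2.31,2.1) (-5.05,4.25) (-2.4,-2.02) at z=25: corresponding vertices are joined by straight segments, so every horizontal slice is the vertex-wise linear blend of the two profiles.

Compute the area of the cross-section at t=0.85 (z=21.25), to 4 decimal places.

Cross-section at t=0.85: each vertex is (1-t)·p0[i] + t·p1[i].
  v1: (1-0.85)·(2.08,0.07) + 0.85·(2.31,2.1) = (2.2755,1.7955)
  v2: (1-0.85)·(-3.46,2.12) + 0.85·(-5.05,4.25) = (-4.8115,3.9305)
  v3: (1-0.85)·(-0.54,-2.05) + 0.85·(-2.4,-2.02) = (-2.1210,-2.0245)
Shoelace sum Σ(x_i·y_{i+1} − x_{i+1}·y_i):
  i=1: 2.2755·3.9305 − -4.8115·1.7955 = +17.5829 (running +17.5829)
  i=2: -4.8115·-2.0245 − -2.1210·3.9305 = +18.0775 (running +35.6604)
  i=3: -2.1210·1.7955 − 2.2755·-2.0245 = +0.7985 (running +36.4589)
Area = |Σ|/2 = |36.4589|/2 = 18.2294

Area at t=0.85: 18.2294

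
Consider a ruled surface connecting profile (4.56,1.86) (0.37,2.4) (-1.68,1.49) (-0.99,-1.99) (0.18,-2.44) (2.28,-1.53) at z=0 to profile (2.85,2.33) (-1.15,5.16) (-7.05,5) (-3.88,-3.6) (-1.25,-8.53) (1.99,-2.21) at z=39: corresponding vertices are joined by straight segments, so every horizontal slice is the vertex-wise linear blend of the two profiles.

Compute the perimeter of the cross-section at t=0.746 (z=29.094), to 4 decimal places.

Cross-section at t=0.746: each vertex is (1-t)·p0[i] + t·p1[i].
  v1: (1-0.746)·(4.56,1.86) + 0.746·(2.85,2.33) = (3.2843,2.2106)
  v2: (1-0.746)·(0.37,2.4) + 0.746·(-1.15,5.16) = (-0.7639,4.4590)
  v3: (1-0.746)·(-1.68,1.49) + 0.746·(-7.05,5) = (-5.6860,4.1085)
  v4: (1-0.746)·(-0.99,-1.99) + 0.746·(-3.88,-3.6) = (-3.1459,-3.1911)
  v5: (1-0.746)·(0.18,-2.44) + 0.746·(-1.25,-8.53) = (-0.8868,-6.9831)
  v6: (1-0.746)·(2.28,-1.53) + 0.746·(1.99,-2.21) = (2.0637,-2.0373)
Perimeter = Σ |v_{i+1} − v_i|:
  edge 1→2: √(-4.0483² + 2.2483²) = 4.6307 (running 4.6307)
  edge 2→3: √(-4.9221² + -0.3505²) = 4.9346 (running 9.5653)
  edge 3→4: √(2.5401² + -7.2995²) = 7.7288 (running 17.2941)
  edge 4→5: √(2.2592² + -3.7921²) = 4.4140 (running 21.7081)
  edge 5→6: √(2.9504² + 4.9459²) = 5.7590 (running 27.4672)
  edge 6→1: √(1.2207² + 4.2479²) = 4.4198 (running 31.8870)
Perimeter = 31.8870

Perimeter at t=0.746: 31.8870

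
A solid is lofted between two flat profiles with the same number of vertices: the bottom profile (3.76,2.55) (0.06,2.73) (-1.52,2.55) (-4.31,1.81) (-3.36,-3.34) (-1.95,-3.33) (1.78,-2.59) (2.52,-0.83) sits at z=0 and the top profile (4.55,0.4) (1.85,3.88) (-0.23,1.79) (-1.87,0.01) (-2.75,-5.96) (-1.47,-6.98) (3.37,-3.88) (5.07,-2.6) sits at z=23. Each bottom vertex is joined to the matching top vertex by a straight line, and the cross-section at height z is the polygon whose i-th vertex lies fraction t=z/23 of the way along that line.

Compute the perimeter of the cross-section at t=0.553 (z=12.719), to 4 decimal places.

Perimeter at t=0.553: 25.4839

Cross-section at t=0.553: each vertex is (1-t)·p0[i] + t·p1[i].
  v1: (1-0.553)·(3.76,2.55) + 0.553·(4.55,0.4) = (4.1969,1.3610)
  v2: (1-0.553)·(0.06,2.73) + 0.553·(1.85,3.88) = (1.0499,3.3659)
  v3: (1-0.553)·(-1.52,2.55) + 0.553·(-0.23,1.79) = (-0.8066,2.1297)
  v4: (1-0.553)·(-4.31,1.81) + 0.553·(-1.87,0.01) = (-2.9607,0.8146)
  v5: (1-0.553)·(-3.36,-3.34) + 0.553·(-2.75,-5.96) = (-3.0227,-4.7889)
  v6: (1-0.553)·(-1.95,-3.33) + 0.553·(-1.47,-6.98) = (-1.6846,-5.3484)
  v7: (1-0.553)·(1.78,-2.59) + 0.553·(3.37,-3.88) = (2.6593,-3.3034)
  v8: (1-0.553)·(2.52,-0.83) + 0.553·(5.07,-2.6) = (3.9302,-1.8088)
Perimeter = Σ |v_{i+1} − v_i|:
  edge 1→2: √(-3.1470² + 2.0049²) = 3.7314 (running 3.7314)
  edge 2→3: √(-1.8565² + -1.2362²) = 2.2304 (running 5.9618)
  edge 3→4: √(-2.1540² + -1.3151²) = 2.5238 (running 8.4856)
  edge 4→5: √(-0.0620² + -5.6035²) = 5.6038 (running 14.0894)
  edge 5→6: √(1.3381² + -0.5596²) = 1.4504 (running 15.5398)
  edge 6→7: √(4.3438² + 2.0451²) = 4.8012 (running 20.3410)
  edge 7→8: √(1.2709² + 1.4946²) = 1.9618 (running 22.3028)
  edge 8→1: √(0.2667² + 3.1699²) = 3.1811 (running 25.4839)
Perimeter = 25.4839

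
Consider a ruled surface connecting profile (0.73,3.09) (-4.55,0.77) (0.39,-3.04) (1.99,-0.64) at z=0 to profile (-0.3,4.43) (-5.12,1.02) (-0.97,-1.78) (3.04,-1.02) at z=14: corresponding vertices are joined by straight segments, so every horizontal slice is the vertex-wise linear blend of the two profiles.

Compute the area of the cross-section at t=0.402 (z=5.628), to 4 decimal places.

Cross-section at t=0.402: each vertex is (1-t)·p0[i] + t·p1[i].
  v1: (1-0.402)·(0.73,3.09) + 0.402·(-0.3,4.43) = (0.3159,3.6287)
  v2: (1-0.402)·(-4.55,0.77) + 0.402·(-5.12,1.02) = (-4.7791,0.8705)
  v3: (1-0.402)·(0.39,-3.04) + 0.402·(-0.97,-1.78) = (-0.1567,-2.5335)
  v4: (1-0.402)·(1.99,-0.64) + 0.402·(3.04,-1.02) = (2.4121,-0.7928)
Shoelace sum Σ(x_i·y_{i+1} − x_{i+1}·y_i):
  i=1: 0.3159·0.8705 − -4.7791·3.6287 = +17.6170 (running +17.6170)
  i=2: -4.7791·-2.5335 − -0.1567·0.8705 = +12.2443 (running +29.8613)
  i=3: -0.1567·-0.7928 − 2.4121·-2.5335 = +6.2352 (running +36.0965)
  i=4: 2.4121·3.6287 − 0.3159·-0.7928 = +9.0032 (running +45.0997)
Area = |Σ|/2 = |45.0997|/2 = 22.5499

Area at t=0.402: 22.5499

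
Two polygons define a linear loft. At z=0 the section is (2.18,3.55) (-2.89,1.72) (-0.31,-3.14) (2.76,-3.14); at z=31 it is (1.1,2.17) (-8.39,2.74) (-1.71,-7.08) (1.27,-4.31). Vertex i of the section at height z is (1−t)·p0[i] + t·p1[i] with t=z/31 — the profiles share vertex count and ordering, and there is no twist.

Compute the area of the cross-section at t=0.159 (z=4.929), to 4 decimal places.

Cross-section at t=0.159: each vertex is (1-t)·p0[i] + t·p1[i].
  v1: (1-0.159)·(2.18,3.55) + 0.159·(1.1,2.17) = (2.0083,3.3306)
  v2: (1-0.159)·(-2.89,1.72) + 0.159·(-8.39,2.74) = (-3.7645,1.8822)
  v3: (1-0.159)·(-0.31,-3.14) + 0.159·(-1.71,-7.08) = (-0.5326,-3.7665)
  v4: (1-0.159)·(2.76,-3.14) + 0.159·(1.27,-4.31) = (2.5231,-3.3260)
Shoelace sum Σ(x_i·y_{i+1} − x_{i+1}·y_i):
  i=1: 2.0083·1.8822 − -3.7645·3.3306 = +16.3179 (running +16.3179)
  i=2: -3.7645·-3.7665 − -0.5326·1.8822 = +15.1813 (running +31.4992)
  i=3: -0.5326·-3.3260 − 2.5231·-3.7665 = +11.2746 (running +42.7738)
  i=4: 2.5231·3.3306 − 2.0083·-3.3260 = +15.0830 (running +57.8567)
Area = |Σ|/2 = |57.8567|/2 = 28.9284

Area at t=0.159: 28.9284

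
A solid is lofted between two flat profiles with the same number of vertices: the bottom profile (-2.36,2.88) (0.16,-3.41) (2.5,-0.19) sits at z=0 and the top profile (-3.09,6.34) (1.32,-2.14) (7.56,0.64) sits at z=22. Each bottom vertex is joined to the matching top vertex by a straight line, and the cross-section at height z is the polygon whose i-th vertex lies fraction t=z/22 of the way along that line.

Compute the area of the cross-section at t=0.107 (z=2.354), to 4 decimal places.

Area at t=0.107: 13.3135

Cross-section at t=0.107: each vertex is (1-t)·p0[i] + t·p1[i].
  v1: (1-0.107)·(-2.36,2.88) + 0.107·(-3.09,6.34) = (-2.4381,3.2502)
  v2: (1-0.107)·(0.16,-3.41) + 0.107·(1.32,-2.14) = (0.2841,-3.2741)
  v3: (1-0.107)·(2.5,-0.19) + 0.107·(7.56,0.64) = (3.0414,-0.1012)
Shoelace sum Σ(x_i·y_{i+1} − x_{i+1}·y_i):
  i=1: -2.4381·-3.2741 − 0.2841·3.2502 = +7.0592 (running +7.0592)
  i=2: 0.2841·-0.1012 − 3.0414·-3.2741 = +9.9292 (running +16.9884)
  i=3: 3.0414·3.2502 − -2.4381·-0.1012 = +9.6386 (running +26.6270)
Area = |Σ|/2 = |26.6270|/2 = 13.3135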